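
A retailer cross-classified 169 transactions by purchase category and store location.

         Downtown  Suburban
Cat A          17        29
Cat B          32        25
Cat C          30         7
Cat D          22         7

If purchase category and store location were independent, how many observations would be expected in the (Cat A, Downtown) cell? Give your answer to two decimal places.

Row total (Cat A) = 46; column total (Downtown) = 101; grand total N = 169.
Expected count = (row total × column total) / N = 46 × 101 / 169 = 27.49.

27.49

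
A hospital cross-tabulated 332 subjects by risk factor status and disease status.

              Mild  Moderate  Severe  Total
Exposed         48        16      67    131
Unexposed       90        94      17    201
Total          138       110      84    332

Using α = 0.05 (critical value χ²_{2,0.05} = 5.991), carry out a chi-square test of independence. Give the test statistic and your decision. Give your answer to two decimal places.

Grand total N = 332.
Expected counts (row total × column total / N):
  Exposed, Mild: 131×138/332 = 54.452
  Exposed, Moderate: 131×110/332 = 43.404
  Exposed, Severe: 131×84/332 = 33.145
  Unexposed, Mild: 201×138/332 = 83.548
  Unexposed, Moderate: 201×110/332 = 66.596
  Unexposed, Severe: 201×84/332 = 50.855
Contributions (O − E)²/E:
  (48 − 54.452)²/54.452 = 0.7645
  (16 − 43.404)²/43.404 = 17.3021
  (67 − 33.145)²/33.145 = 34.5802
  (90 − 83.548)²/83.548 = 0.4983
  (94 − 66.596)²/66.596 = 11.2766
  (17 − 50.855)²/50.855 = 22.5378
χ² = 0.7645 + 17.3021 + 34.5802 + 0.4983 + 11.2766 + 22.5378 = 86.96
df = (2−1)(3−1) = 2. Since 86.96 > 5.991, reject the null hypothesis of independence at α = 0.05.

86.96; reject H₀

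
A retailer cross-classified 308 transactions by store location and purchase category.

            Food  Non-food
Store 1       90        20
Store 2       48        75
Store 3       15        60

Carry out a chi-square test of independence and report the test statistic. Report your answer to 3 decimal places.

77.463

Row totals: 110, 123, 75. Column totals: 153, 155. Grand total N = 308.
Expected counts (row total × column total / N):
  Store 1, Food: 110×153/308 = 54.6429
  Store 1, Non-food: 110×155/308 = 55.3571
  Store 2, Food: 123×153/308 = 61.1006
  Store 2, Non-food: 123×155/308 = 61.8994
  Store 3, Food: 75×153/308 = 37.2565
  Store 3, Non-food: 75×155/308 = 37.7435
Contributions (O − E)²/E:
  (90 − 54.6429)²/54.6429 = 22.8781
  (20 − 55.3571)²/55.3571 = 22.5829
  (48 − 61.1006)²/61.1006 = 2.8089
  (75 − 61.8994)²/61.8994 = 2.7727
  (15 − 37.2565)²/37.2565 = 13.2957
  (60 − 37.7435)²/37.7435 = 13.1242
χ² = 22.8781 + 22.5829 + 2.8089 + 2.7727 + 13.2957 + 13.1242 = 77.463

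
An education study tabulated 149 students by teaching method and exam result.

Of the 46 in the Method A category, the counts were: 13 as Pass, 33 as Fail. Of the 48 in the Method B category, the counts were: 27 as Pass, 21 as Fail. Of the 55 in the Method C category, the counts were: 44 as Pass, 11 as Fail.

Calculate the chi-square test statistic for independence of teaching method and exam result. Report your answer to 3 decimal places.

27.266

Row totals: 46, 48, 55. Column totals: 84, 65. Grand total N = 149.
Expected counts (row total × column total / N):
  Method A, Pass: 46×84/149 = 25.9329
  Method A, Fail: 46×65/149 = 20.0671
  Method B, Pass: 48×84/149 = 27.0604
  Method B, Fail: 48×65/149 = 20.9396
  Method C, Pass: 55×84/149 = 31.0067
  Method C, Fail: 55×65/149 = 23.9933
Contributions (O − E)²/E:
  (13 − 25.9329)²/25.9329 = 6.4497
  (33 − 20.0671)²/20.0671 = 8.3350
  (27 − 27.0604)²/27.0604 = 0.0001
  (21 − 20.9396)²/20.9396 = 0.0002
  (44 − 31.0067)²/31.0067 = 5.4448
  (11 − 23.9933)²/23.9933 = 7.0364
χ² = 6.4497 + 8.3350 + 0.0001 + 0.0002 + 5.4448 + 7.0364 = 27.266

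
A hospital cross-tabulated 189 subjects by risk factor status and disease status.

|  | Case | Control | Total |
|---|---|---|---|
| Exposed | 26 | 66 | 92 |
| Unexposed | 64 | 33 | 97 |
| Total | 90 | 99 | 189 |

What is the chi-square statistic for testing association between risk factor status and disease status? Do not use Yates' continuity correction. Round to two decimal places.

26.93

Grand total N = 189.
Expected counts (row total × column total / N):
  Exposed, Case: 92×90/189 = 43.810
  Exposed, Control: 92×99/189 = 48.190
  Unexposed, Case: 97×90/189 = 46.190
  Unexposed, Control: 97×99/189 = 50.810
Contributions (O − E)²/E:
  (26 − 43.810)²/43.810 = 7.2403
  (66 − 48.190)²/48.190 = 6.5822
  (64 − 46.190)²/46.190 = 6.8672
  (33 − 50.810)²/50.810 = 6.2428
χ² = 7.2403 + 6.5822 + 6.8672 + 6.2428 = 26.93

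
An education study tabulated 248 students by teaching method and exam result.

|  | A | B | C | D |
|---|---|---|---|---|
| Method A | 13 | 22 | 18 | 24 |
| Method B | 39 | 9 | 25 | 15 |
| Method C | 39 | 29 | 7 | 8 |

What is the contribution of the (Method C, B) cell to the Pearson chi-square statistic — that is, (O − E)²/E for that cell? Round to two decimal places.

Row total (Method C) = 83; column total (B) = 60; N = 248.
Expected count E = 83 × 60 / 248 = 20.081.
Contribution = (O − E)²/E = (29 − 20.081)² / 20.081 = 3.96.

3.96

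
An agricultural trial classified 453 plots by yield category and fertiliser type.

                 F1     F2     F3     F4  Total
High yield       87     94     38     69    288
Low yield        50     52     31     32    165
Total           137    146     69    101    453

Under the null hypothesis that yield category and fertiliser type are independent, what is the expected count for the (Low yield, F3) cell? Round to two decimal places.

Row total (Low yield) = 165; column total (F3) = 69; grand total N = 453.
Expected count = (row total × column total) / N = 165 × 69 / 453 = 25.13.

25.13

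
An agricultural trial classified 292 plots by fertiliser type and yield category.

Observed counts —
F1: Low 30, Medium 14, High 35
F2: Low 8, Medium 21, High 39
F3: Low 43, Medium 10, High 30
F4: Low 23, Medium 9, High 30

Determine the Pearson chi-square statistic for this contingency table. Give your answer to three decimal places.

28.988

Row totals: 79, 68, 83, 62. Column totals: 104, 54, 134. Grand total N = 292.
Expected counts (row total × column total / N):
  F1, Low: 79×104/292 = 28.13699
  F1, Medium: 79×54/292 = 14.60959
  F1, High: 79×134/292 = 36.25342
  F2, Low: 68×104/292 = 24.21918
  F2, Medium: 68×54/292 = 12.57534
  F2, High: 68×134/292 = 31.20548
  F3, Low: 83×104/292 = 29.56164
  F3, Medium: 83×54/292 = 15.34932
  F3, High: 83×134/292 = 38.08904
  F4, Low: 62×104/292 = 22.08219
  F4, Medium: 62×54/292 = 11.46575
  F4, High: 62×134/292 = 28.45205
Contributions (O − E)²/E:
  (30 − 28.13699)²/28.13699 = 0.1234
  (14 − 14.60959)²/14.60959 = 0.0254
  (35 − 36.25342)²/36.25342 = 0.0433
  (8 − 24.21918)²/24.21918 = 10.8617
  (21 − 12.57534)²/12.57534 = 5.6440
  (39 − 31.20548)²/31.20548 = 1.9469
  (43 − 29.56164)²/29.56164 = 6.1089
  (10 − 15.34932)²/15.34932 = 1.8643
  (30 − 38.08904)²/38.08904 = 1.7179
  (23 − 22.08219)²/22.08219 = 0.0381
  (9 − 11.46575)²/11.46575 = 0.5303
  (30 − 28.45205)²/28.45205 = 0.0842
χ² = 0.1234 + 0.0254 + 0.0433 + 10.8617 + 5.6440 + 1.9469 + 6.1089 + 1.8643 + 1.7179 + 0.0381 + 0.5303 + 0.0842 = 28.988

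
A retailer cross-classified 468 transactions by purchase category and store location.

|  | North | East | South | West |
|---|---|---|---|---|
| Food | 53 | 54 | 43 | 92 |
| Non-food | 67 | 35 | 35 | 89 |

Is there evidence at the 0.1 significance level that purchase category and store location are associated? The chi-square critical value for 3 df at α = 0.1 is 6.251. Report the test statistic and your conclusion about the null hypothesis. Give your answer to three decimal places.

Row totals: 242, 226. Column totals: 120, 89, 78, 181. Grand total N = 468.
Expected counts (row total × column total / N):
  Food, North: 242×120/468 = 62.0513
  Food, East: 242×89/468 = 46.0214
  Food, South: 242×78/468 = 40.3333
  Food, West: 242×181/468 = 93.5940
  Non-food, North: 226×120/468 = 57.9487
  Non-food, East: 226×89/468 = 42.9786
  Non-food, South: 226×78/468 = 37.6667
  Non-food, West: 226×181/468 = 87.4060
Contributions (O − E)²/E:
  (53 − 62.0513)²/62.0513 = 1.3203
  (54 − 46.0214)²/46.0214 = 1.3832
  (43 − 40.3333)²/40.3333 = 0.1763
  (92 − 93.5940)²/93.5940 = 0.0271
  (67 − 57.9487)²/57.9487 = 1.4138
  (35 − 42.9786)²/42.9786 = 1.4812
  (35 − 37.6667)²/37.6667 = 0.1888
  (89 − 87.4060)²/87.4060 = 0.0291
χ² = 1.3203 + 1.3832 + 0.1763 + 0.0271 + 1.4138 + 1.4812 + 0.1888 + 0.0291 = 6.020
df = (2−1)(4−1) = 3. Since 6.020 < 6.251, fail to reject the null hypothesis of independence at α = 0.1.

6.020; fail to reject H₀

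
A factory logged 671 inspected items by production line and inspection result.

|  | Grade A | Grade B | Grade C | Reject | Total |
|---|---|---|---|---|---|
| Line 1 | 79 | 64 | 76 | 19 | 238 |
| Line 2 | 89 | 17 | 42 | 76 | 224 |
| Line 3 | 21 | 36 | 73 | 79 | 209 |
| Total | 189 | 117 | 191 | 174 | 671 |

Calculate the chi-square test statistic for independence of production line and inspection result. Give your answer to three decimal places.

119.736

Grand total N = 671.
Expected counts (row total × column total / N):
  Line 1, Grade A: 238×189/671 = 67.0373
  Line 1, Grade B: 238×117/671 = 41.4993
  Line 1, Grade C: 238×191/671 = 67.7466
  Line 1, Reject: 238×174/671 = 61.7168
  Line 2, Grade A: 224×189/671 = 63.0939
  Line 2, Grade B: 224×117/671 = 39.0581
  Line 2, Grade C: 224×191/671 = 63.7615
  Line 2, Reject: 224×174/671 = 58.0864
  Line 3, Grade A: 209×189/671 = 58.8689
  Line 3, Grade B: 209×117/671 = 36.4426
  Line 3, Grade C: 209×191/671 = 59.4918
  Line 3, Reject: 209×174/671 = 54.1967
Contributions (O − E)²/E:
  (79 − 67.0373)²/67.0373 = 2.1347
  (64 − 41.4993)²/41.4993 = 12.1998
  (76 − 67.7466)²/67.7466 = 1.0055
  (19 − 61.7168)²/61.7168 = 29.5661
  (89 − 63.0939)²/63.0939 = 10.6369
  (17 − 39.0581)²/39.0581 = 12.4573
  (42 − 63.7615)²/63.7615 = 7.4271
  (76 − 58.0864)²/58.0864 = 5.5245
  (21 − 58.8689)²/58.8689 = 24.3601
  (36 − 36.4426)²/36.4426 = 0.0054
  (73 − 59.4918)²/59.4918 = 3.0672
  (79 − 54.1967)²/54.1967 = 11.3513
χ² = 2.1347 + 12.1998 + 1.0055 + 29.5661 + 10.6369 + 12.4573 + 7.4271 + 5.5245 + 24.3601 + 0.0054 + 3.0672 + 11.3513 = 119.736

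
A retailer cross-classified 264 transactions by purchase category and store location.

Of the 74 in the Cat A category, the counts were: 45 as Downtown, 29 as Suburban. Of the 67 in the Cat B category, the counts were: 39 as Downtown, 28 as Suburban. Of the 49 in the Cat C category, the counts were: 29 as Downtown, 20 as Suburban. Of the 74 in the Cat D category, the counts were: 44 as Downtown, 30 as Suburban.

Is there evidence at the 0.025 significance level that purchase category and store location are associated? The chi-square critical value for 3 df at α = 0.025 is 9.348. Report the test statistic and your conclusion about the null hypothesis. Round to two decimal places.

Row totals: 74, 67, 49, 74. Column totals: 157, 107. Grand total N = 264.
Expected counts (row total × column total / N):
  Cat A, Downtown: 74×157/264 = 44.008
  Cat A, Suburban: 74×107/264 = 29.992
  Cat B, Downtown: 67×157/264 = 39.845
  Cat B, Suburban: 67×107/264 = 27.155
  Cat C, Downtown: 49×157/264 = 29.140
  Cat C, Suburban: 49×107/264 = 19.860
  Cat D, Downtown: 74×157/264 = 44.008
  Cat D, Suburban: 74×107/264 = 29.992
Contributions (O − E)²/E:
  (45 − 44.008)²/44.008 = 0.0224
  (29 − 29.992)²/29.992 = 0.0328
  (39 − 39.845)²/39.845 = 0.0179
  (28 − 27.155)²/27.155 = 0.0263
  (29 − 29.140)²/29.140 = 0.0007
  (20 − 19.860)²/19.860 = 0.0010
  (44 − 44.008)²/44.008 = 0.0000
  (30 − 29.992)²/29.992 = 0.0000
χ² = 0.0224 + 0.0328 + 0.0179 + 0.0263 + 0.0007 + 0.0010 + 0.0000 + 0.0000 = 0.10
df = (4−1)(2−1) = 3. Since 0.10 < 9.348, fail to reject the null hypothesis of independence at α = 0.025.

0.10; fail to reject H₀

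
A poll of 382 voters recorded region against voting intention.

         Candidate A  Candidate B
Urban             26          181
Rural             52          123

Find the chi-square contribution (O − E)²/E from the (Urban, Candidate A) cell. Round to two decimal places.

Row total (Urban) = 207; column total (Candidate A) = 78; N = 382.
Expected count E = 207 × 78 / 382 = 42.267.
Contribution = (O − E)²/E = (26 − 42.267)² / 42.267 = 6.26.

6.26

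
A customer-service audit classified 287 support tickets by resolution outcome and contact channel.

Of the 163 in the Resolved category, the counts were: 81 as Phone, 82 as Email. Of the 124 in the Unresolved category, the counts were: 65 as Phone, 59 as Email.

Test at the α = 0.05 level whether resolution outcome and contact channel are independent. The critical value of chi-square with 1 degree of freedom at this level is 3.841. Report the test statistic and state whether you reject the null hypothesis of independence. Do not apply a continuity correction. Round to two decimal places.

Row totals: 163, 124. Column totals: 146, 141. Grand total N = 287.
Expected counts (row total × column total / N):
  Resolved, Phone: 163×146/287 = 82.920
  Resolved, Email: 163×141/287 = 80.080
  Unresolved, Phone: 124×146/287 = 63.080
  Unresolved, Email: 124×141/287 = 60.920
Contributions (O − E)²/E:
  (81 − 82.920)²/82.920 = 0.0445
  (82 − 80.080)²/80.080 = 0.0460
  (65 − 63.080)²/63.080 = 0.0584
  (59 − 60.920)²/60.920 = 0.0605
χ² = 0.0445 + 0.0460 + 0.0584 + 0.0605 = 0.21
df = (2−1)(2−1) = 1. Since 0.21 < 3.841, fail to reject the null hypothesis of independence at α = 0.05.

0.21; fail to reject H₀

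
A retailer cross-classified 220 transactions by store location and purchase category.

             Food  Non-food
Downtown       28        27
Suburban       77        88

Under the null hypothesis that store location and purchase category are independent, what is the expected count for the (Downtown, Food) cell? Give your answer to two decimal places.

26.25

Row total (Downtown) = 55; column total (Food) = 105; grand total N = 220.
Expected count = (row total × column total) / N = 55 × 105 / 220 = 26.25.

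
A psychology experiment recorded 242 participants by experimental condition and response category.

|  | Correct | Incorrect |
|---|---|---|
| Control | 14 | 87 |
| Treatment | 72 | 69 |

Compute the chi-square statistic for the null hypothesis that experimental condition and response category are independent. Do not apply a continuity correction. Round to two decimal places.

35.55

Row totals: 101, 141. Column totals: 86, 156. Grand total N = 242.
Expected counts (row total × column total / N):
  Control, Correct: 101×86/242 = 35.893
  Control, Incorrect: 101×156/242 = 65.107
  Treatment, Correct: 141×86/242 = 50.107
  Treatment, Incorrect: 141×156/242 = 90.893
Contributions (O − E)²/E:
  (14 − 35.893)²/35.893 = 13.3537
  (87 − 65.107)²/65.107 = 7.3618
  (72 − 50.107)²/50.107 = 9.5656
  (69 − 90.893)²/90.893 = 5.2733
χ² = 13.3537 + 7.3618 + 9.5656 + 5.2733 = 35.55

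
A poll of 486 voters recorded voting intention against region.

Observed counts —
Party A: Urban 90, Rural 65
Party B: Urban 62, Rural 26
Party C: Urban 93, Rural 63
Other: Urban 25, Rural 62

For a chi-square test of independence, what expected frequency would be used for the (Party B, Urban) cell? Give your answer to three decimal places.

Row total (Party B) = 88; column total (Urban) = 270; grand total N = 486.
Expected count = (row total × column total) / N = 88 × 270 / 486 = 48.889.

48.889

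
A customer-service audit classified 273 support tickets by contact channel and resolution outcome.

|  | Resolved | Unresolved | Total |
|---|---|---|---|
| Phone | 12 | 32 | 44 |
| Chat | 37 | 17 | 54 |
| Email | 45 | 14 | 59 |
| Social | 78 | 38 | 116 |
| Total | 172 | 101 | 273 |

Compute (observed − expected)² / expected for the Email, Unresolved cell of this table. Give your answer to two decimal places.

Row total (Email) = 59; column total (Unresolved) = 101; N = 273.
Expected count E = 59 × 101 / 273 = 21.8278.
Contribution = (O − E)²/E = (14 − 21.8278)² / 21.8278 = 2.81.

2.81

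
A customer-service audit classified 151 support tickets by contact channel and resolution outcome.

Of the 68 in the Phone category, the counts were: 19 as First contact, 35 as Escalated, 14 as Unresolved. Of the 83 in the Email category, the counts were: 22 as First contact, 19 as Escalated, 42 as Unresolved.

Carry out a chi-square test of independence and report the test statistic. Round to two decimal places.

17.64

Row totals: 68, 83. Column totals: 41, 54, 56. Grand total N = 151.
Expected counts (row total × column total / N):
  Phone, First contact: 68×41/151 = 18.464
  Phone, Escalated: 68×54/151 = 24.318
  Phone, Unresolved: 68×56/151 = 25.219
  Email, First contact: 83×41/151 = 22.536
  Email, Escalated: 83×54/151 = 29.682
  Email, Unresolved: 83×56/151 = 30.781
Contributions (O − E)²/E:
  (19 − 18.464)²/18.464 = 0.0156
  (35 − 24.318)²/24.318 = 4.6922
  (14 − 25.219)²/25.219 = 4.9909
  (22 − 22.536)²/22.536 = 0.0127
  (19 − 29.682)²/29.682 = 3.8443
  (42 − 30.781)²/30.781 = 4.0891
χ² = 0.0156 + 4.6922 + 4.9909 + 0.0127 + 3.8443 + 4.0891 = 17.64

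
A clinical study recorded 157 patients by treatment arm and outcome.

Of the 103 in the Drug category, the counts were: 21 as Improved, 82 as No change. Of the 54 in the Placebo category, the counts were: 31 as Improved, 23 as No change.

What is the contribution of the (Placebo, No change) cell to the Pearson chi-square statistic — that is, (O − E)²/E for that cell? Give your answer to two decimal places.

Row total (Placebo) = 54; column total (No change) = 105; N = 157.
Expected count E = 54 × 105 / 157 = 36.115.
Contribution = (O − E)²/E = (23 − 36.115)² / 36.115 = 4.76.

4.76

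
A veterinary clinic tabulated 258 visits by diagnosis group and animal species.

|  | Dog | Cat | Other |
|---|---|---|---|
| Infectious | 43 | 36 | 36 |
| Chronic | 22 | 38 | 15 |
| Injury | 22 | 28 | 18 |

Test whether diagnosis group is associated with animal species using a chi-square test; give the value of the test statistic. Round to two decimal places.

Row totals: 115, 75, 68. Column totals: 87, 102, 69. Grand total N = 258.
Expected counts (row total × column total / N):
  Infectious, Dog: 115×87/258 = 38.779
  Infectious, Cat: 115×102/258 = 45.465
  Infectious, Other: 115×69/258 = 30.756
  Chronic, Dog: 75×87/258 = 25.291
  Chronic, Cat: 75×102/258 = 29.651
  Chronic, Other: 75×69/258 = 20.058
  Injury, Dog: 68×87/258 = 22.930
  Injury, Cat: 68×102/258 = 26.884
  Injury, Other: 68×69/258 = 18.186
Contributions (O − E)²/E:
  (43 − 38.779)²/38.779 = 0.4594
  (36 − 45.465)²/45.465 = 1.9704
  (36 − 30.756)²/30.756 = 0.8941
  (22 − 25.291)²/25.291 = 0.4282
  (38 − 29.651)²/29.651 = 2.3509
  (15 − 20.058)²/20.058 = 1.2755
  (22 − 22.930)²/22.930 = 0.0377
  (28 − 26.884)²/26.884 = 0.0463
  (18 − 18.186)²/18.186 = 0.0019
χ² = 0.4594 + 1.9704 + 0.8941 + 0.4282 + 2.3509 + 1.2755 + 0.0377 + 0.0463 + 0.0019 = 7.46

7.46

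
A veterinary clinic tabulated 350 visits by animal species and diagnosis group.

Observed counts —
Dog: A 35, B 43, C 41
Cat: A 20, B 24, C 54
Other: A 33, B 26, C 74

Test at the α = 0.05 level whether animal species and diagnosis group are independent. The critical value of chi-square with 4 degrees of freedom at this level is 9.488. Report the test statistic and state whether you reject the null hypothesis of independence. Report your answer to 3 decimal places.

15.614; reject H₀

Row totals: 119, 98, 133. Column totals: 88, 93, 169. Grand total N = 350.
Expected counts (row total × column total / N):
  Dog, A: 119×88/350 = 29.9200
  Dog, B: 119×93/350 = 31.6200
  Dog, C: 119×169/350 = 57.4600
  Cat, A: 98×88/350 = 24.6400
  Cat, B: 98×93/350 = 26.0400
  Cat, C: 98×169/350 = 47.3200
  Other, A: 133×88/350 = 33.4400
  Other, B: 133×93/350 = 35.3400
  Other, C: 133×169/350 = 64.2200
Contributions (O − E)²/E:
  (35 − 29.9200)²/29.9200 = 0.8625
  (43 − 31.6200)²/31.6200 = 4.0956
  (41 − 57.4600)²/57.4600 = 4.7151
  (20 − 24.6400)²/24.6400 = 0.8738
  (24 − 26.0400)²/26.0400 = 0.1598
  (54 − 47.3200)²/47.3200 = 0.9430
  (33 − 33.4400)²/33.4400 = 0.0058
  (26 − 35.3400)²/35.3400 = 2.4685
  (74 − 64.2200)²/64.2200 = 1.4894
χ² = 0.8625 + 4.0956 + 4.7151 + 0.8738 + 0.1598 + 0.9430 + 0.0058 + 2.4685 + 1.4894 = 15.614
df = (3−1)(3−1) = 4. Since 15.614 > 9.488, reject the null hypothesis of independence at α = 0.05.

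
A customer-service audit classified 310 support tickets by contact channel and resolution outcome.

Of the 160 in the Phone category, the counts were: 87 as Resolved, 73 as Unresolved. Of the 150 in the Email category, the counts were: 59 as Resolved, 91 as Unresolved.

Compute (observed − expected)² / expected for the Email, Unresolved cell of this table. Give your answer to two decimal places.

1.71

Row total (Email) = 150; column total (Unresolved) = 164; N = 310.
Expected count E = 150 × 164 / 310 = 79.355.
Contribution = (O − E)²/E = (91 − 79.355)² / 79.355 = 1.71.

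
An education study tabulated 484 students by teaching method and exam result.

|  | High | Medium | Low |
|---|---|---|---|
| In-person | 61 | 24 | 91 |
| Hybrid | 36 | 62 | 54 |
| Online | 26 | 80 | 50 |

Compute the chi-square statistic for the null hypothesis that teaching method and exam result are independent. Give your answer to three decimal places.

Row totals: 176, 152, 156. Column totals: 123, 166, 195. Grand total N = 484.
Expected counts (row total × column total / N):
  In-person, High: 176×123/484 = 44.7273
  In-person, Medium: 176×166/484 = 60.3636
  In-person, Low: 176×195/484 = 70.9091
  Hybrid, High: 152×123/484 = 38.6281
  Hybrid, Medium: 152×166/484 = 52.1322
  Hybrid, Low: 152×195/484 = 61.2397
  Online, High: 156×123/484 = 39.6446
  Online, Medium: 156×166/484 = 53.5041
  Online, Low: 156×195/484 = 62.8512
Contributions (O − E)²/E:
  (61 − 44.7273)²/44.7273 = 5.9203
  (24 − 60.3636)²/60.3636 = 21.9058
  (91 − 70.9091)²/70.9091 = 5.6924
  (36 − 38.6281)²/38.6281 = 0.1788
  (62 − 52.1322)²/52.1322 = 1.8678
  (54 − 61.2397)²/61.2397 = 0.8559
  (26 − 39.6446)²/39.6446 = 4.6961
  (80 − 53.5041)²/53.5041 = 13.1211
  (50 − 62.8512)²/62.8512 = 2.6277
χ² = 5.9203 + 21.9058 + 5.6924 + 0.1788 + 1.8678 + 0.8559 + 4.6961 + 13.1211 + 2.6277 = 56.866

56.866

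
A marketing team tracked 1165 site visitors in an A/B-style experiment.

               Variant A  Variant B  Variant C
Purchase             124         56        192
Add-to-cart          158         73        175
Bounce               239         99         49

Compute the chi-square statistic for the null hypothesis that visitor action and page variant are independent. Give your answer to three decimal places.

Row totals: 372, 406, 387. Column totals: 521, 228, 416. Grand total N = 1165.
Expected counts (row total × column total / N):
  Purchase, Variant A: 372×521/1165 = 166.3622
  Purchase, Variant B: 372×228/1165 = 72.8034
  Purchase, Variant C: 372×416/1165 = 132.8343
  Add-to-cart, Variant A: 406×521/1165 = 181.5674
  Add-to-cart, Variant B: 406×228/1165 = 79.4575
  Add-to-cart, Variant C: 406×416/1165 = 144.9751
  Bounce, Variant A: 387×521/1165 = 173.0704
  Bounce, Variant B: 387×228/1165 = 75.7391
  Bounce, Variant C: 387×416/1165 = 138.1906
Contributions (O − E)²/E:
  (124 − 166.3622)²/166.3622 = 10.7870
  (56 − 72.8034)²/72.8034 = 3.8783
  (192 − 132.8343)²/132.8343 = 26.3530
  (158 − 181.5674)²/181.5674 = 3.0590
  (73 − 79.4575)²/79.4575 = 0.5248
  (175 − 144.9751)²/144.9751 = 6.2183
  (239 − 173.0704)²/173.0704 = 25.1153
  (99 − 75.7391)²/75.7391 = 7.1439
  (49 − 138.1906)²/138.1906 = 57.5652
χ² = 10.7870 + 3.8783 + 26.3530 + 3.0590 + 0.5248 + 6.2183 + 25.1153 + 7.1439 + 57.5652 = 140.645

140.645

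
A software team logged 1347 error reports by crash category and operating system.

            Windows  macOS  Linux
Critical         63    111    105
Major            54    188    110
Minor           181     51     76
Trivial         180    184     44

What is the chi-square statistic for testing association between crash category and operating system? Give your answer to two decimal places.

226.84

Row totals: 279, 352, 308, 408. Column totals: 478, 534, 335. Grand total N = 1347.
Expected counts (row total × column total / N):
  Critical, Windows: 279×478/1347 = 99.0067
  Critical, macOS: 279×534/1347 = 110.6058
  Critical, Linux: 279×335/1347 = 69.3875
  Major, Windows: 352×478/1347 = 124.9117
  Major, macOS: 352×534/1347 = 139.5457
  Major, Linux: 352×335/1347 = 87.5427
  Minor, Windows: 308×478/1347 = 109.2977
  Minor, macOS: 308×534/1347 = 122.1024
  Minor, Linux: 308×335/1347 = 76.5999
  Trivial, Windows: 408×478/1347 = 144.7840
  Trivial, macOS: 408×534/1347 = 161.7461
  Trivial, Linux: 408×335/1347 = 101.4699
Contributions (O − E)²/E:
  (63 − 99.0067)²/99.0067 = 13.0949
  (111 − 110.6058)²/110.6058 = 0.0014
  (105 − 69.3875)²/69.3875 = 18.2778
  (54 − 124.9117)²/124.9117 = 40.2562
  (188 − 139.5457)²/139.5457 = 16.8247
  (110 − 87.5427)²/87.5427 = 5.7610
  (181 − 109.2977)²/109.2977 = 47.0387
  (51 − 122.1024)²/122.1024 = 41.4042
  (76 − 76.5999)²/76.5999 = 0.0047
  (180 − 144.7840)²/144.7840 = 8.5656
  (184 − 161.7461)²/161.7461 = 3.0618
  (44 − 101.4699)²/101.4699 = 32.5494
χ² = 13.0949 + 0.0014 + 18.2778 + 40.2562 + 16.8247 + 5.7610 + 47.0387 + 41.4042 + 0.0047 + 8.5656 + 3.0618 + 32.5494 = 226.84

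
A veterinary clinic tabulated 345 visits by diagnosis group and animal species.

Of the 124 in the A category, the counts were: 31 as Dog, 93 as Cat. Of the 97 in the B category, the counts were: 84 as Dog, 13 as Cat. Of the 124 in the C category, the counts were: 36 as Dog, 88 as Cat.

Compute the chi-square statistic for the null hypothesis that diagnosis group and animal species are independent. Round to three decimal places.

100.985

Row totals: 124, 97, 124. Column totals: 151, 194. Grand total N = 345.
Expected counts (row total × column total / N):
  A, Dog: 124×151/345 = 54.27246
  A, Cat: 124×194/345 = 69.72754
  B, Dog: 97×151/345 = 42.45507
  B, Cat: 97×194/345 = 54.54493
  C, Dog: 124×151/345 = 54.27246
  C, Cat: 124×194/345 = 69.72754
Contributions (O − E)²/E:
  (31 − 54.27246)²/54.27246 = 9.9794
  (93 − 69.72754)²/69.72754 = 7.7675
  (84 − 42.45507)²/42.45507 = 40.6543
  (13 − 54.54493)²/54.54493 = 31.6433
  (36 − 54.27246)²/54.27246 = 6.1520
  (88 − 69.72754)²/69.72754 = 4.7884
χ² = 9.9794 + 7.7675 + 40.6543 + 31.6433 + 6.1520 + 4.7884 = 100.985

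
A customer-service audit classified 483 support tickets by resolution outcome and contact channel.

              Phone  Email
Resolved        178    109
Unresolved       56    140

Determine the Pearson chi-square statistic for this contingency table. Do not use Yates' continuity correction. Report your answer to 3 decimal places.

Row totals: 287, 196. Column totals: 234, 249. Grand total N = 483.
Expected counts (row total × column total / N):
  Resolved, Phone: 287×234/483 = 139.0435
  Resolved, Email: 287×249/483 = 147.9565
  Unresolved, Phone: 196×234/483 = 94.9565
  Unresolved, Email: 196×249/483 = 101.0435
Contributions (O − E)²/E:
  (178 − 139.0435)²/139.0435 = 10.9146
  (109 − 147.9565)²/147.9565 = 10.2571
  (56 − 94.9565)²/94.9565 = 15.9821
  (140 − 101.0435)²/101.0435 = 15.0194
χ² = 10.9146 + 10.2571 + 15.9821 + 15.0194 = 52.173

52.173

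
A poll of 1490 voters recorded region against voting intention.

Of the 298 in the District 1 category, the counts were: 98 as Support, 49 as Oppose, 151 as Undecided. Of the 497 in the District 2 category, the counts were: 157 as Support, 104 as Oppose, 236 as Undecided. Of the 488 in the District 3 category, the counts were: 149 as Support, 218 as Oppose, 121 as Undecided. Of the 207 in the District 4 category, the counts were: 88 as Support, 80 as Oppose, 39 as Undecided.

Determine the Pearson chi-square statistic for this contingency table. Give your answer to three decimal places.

146.689

Row totals: 298, 497, 488, 207. Column totals: 492, 451, 547. Grand total N = 1490.
Expected counts (row total × column total / N):
  District 1, Support: 298×492/1490 = 98.40000
  District 1, Oppose: 298×451/1490 = 90.20000
  District 1, Undecided: 298×547/1490 = 109.40000
  District 2, Support: 497×492/1490 = 164.11007
  District 2, Oppose: 497×451/1490 = 150.43423
  District 2, Undecided: 497×547/1490 = 182.45570
  District 3, Support: 488×492/1490 = 161.13826
  District 3, Oppose: 488×451/1490 = 147.71007
  District 3, Undecided: 488×547/1490 = 179.15168
  District 4, Support: 207×492/1490 = 68.35168
  District 4, Oppose: 207×451/1490 = 62.65570
  District 4, Undecided: 207×547/1490 = 75.99262
Contributions (O − E)²/E:
  (98 − 98.40000)²/98.40000 = 0.0016
  (49 − 90.20000)²/90.20000 = 18.8186
  (151 − 109.40000)²/109.40000 = 15.8186
  (157 − 164.11007)²/164.11007 = 0.3080
  (104 − 150.43423)²/150.43423 = 14.3328
  (236 − 182.45570)²/182.45570 = 15.7134
  (149 − 161.13826)²/161.13826 = 0.9144
  (218 − 147.71007)²/147.71007 = 33.4485
  (121 − 179.15168)²/179.15168 = 18.8757
  (88 − 68.35168)²/68.35168 = 5.6481
  (80 − 62.65570)²/62.65570 = 4.8012
  (39 − 75.99262)²/75.99262 = 18.0077
χ² = 0.0016 + 18.8186 + 15.8186 + 0.3080 + 14.3328 + 15.7134 + 0.9144 + 33.4485 + 18.8757 + 5.6481 + 4.8012 + 18.0077 = 146.689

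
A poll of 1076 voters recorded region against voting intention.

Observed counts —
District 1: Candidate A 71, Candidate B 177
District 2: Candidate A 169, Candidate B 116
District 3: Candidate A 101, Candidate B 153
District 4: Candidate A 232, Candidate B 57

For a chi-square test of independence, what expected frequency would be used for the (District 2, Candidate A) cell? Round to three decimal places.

151.770

Row total (District 2) = 285; column total (Candidate A) = 573; grand total N = 1076.
Expected count = (row total × column total) / N = 285 × 573 / 1076 = 151.770.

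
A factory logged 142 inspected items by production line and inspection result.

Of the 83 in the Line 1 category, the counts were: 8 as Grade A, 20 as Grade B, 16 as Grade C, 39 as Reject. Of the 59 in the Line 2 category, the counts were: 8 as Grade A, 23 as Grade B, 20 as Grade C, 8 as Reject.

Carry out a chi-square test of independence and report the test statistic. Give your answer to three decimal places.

Row totals: 83, 59. Column totals: 16, 43, 36, 47. Grand total N = 142.
Expected counts (row total × column total / N):
  Line 1, Grade A: 83×16/142 = 9.35211
  Line 1, Grade B: 83×43/142 = 25.13380
  Line 1, Grade C: 83×36/142 = 21.04225
  Line 1, Reject: 83×47/142 = 27.47183
  Line 2, Grade A: 59×16/142 = 6.64789
  Line 2, Grade B: 59×43/142 = 17.86620
  Line 2, Grade C: 59×36/142 = 14.95775
  Line 2, Reject: 59×47/142 = 19.52817
Contributions (O − E)²/E:
  (8 − 9.35211)²/9.35211 = 0.1955
  (20 − 25.13380)²/25.13380 = 1.0486
  (16 − 21.04225)²/21.04225 = 1.2082
  (39 − 27.47183)²/27.47183 = 4.8376
  (8 − 6.64789)²/6.64789 = 0.2750
  (23 − 17.86620)²/17.86620 = 1.4752
  (20 − 14.95775)²/14.95775 = 1.6997
  (8 − 19.52817)²/19.52817 = 6.8055
χ² = 0.1955 + 1.0486 + 1.2082 + 4.8376 + 0.2750 + 1.4752 + 1.6997 + 6.8055 = 17.545

17.545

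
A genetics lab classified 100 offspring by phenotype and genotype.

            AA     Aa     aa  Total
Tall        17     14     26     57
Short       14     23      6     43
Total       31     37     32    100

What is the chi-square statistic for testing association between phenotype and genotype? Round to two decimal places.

Grand total N = 100.
Expected counts (row total × column total / N):
  Tall, AA: 57×31/100 = 17.670
  Tall, Aa: 57×37/100 = 21.090
  Tall, aa: 57×32/100 = 18.240
  Short, AA: 43×31/100 = 13.330
  Short, Aa: 43×37/100 = 15.910
  Short, aa: 43×32/100 = 13.760
Contributions (O − E)²/E:
  (17 − 17.670)²/17.670 = 0.0254
  (14 − 21.090)²/21.090 = 2.3835
  (26 − 18.240)²/18.240 = 3.3014
  (14 − 13.330)²/13.330 = 0.0337
  (23 − 15.910)²/15.910 = 3.1595
  (6 − 13.760)²/13.760 = 4.3763
χ² = 0.0254 + 2.3835 + 3.3014 + 0.0337 + 3.1595 + 4.3763 = 13.28

13.28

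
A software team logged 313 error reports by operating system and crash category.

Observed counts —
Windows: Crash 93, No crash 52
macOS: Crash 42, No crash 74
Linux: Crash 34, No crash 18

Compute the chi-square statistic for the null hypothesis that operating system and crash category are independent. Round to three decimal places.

Row totals: 145, 116, 52. Column totals: 169, 144. Grand total N = 313.
Expected counts (row total × column total / N):
  Windows, Crash: 145×169/313 = 78.2907
  Windows, No crash: 145×144/313 = 66.7093
  macOS, Crash: 116×169/313 = 62.6326
  macOS, No crash: 116×144/313 = 53.3674
  Linux, Crash: 52×169/313 = 28.0767
  Linux, No crash: 52×144/313 = 23.9233
Contributions (O − E)²/E:
  (93 − 78.2907)²/78.2907 = 2.7636
  (52 − 66.7093)²/66.7093 = 3.2434
  (42 − 62.6326)²/62.6326 = 6.7968
  (74 − 53.3674)²/53.3674 = 7.9769
  (34 − 28.0767)²/28.0767 = 1.2496
  (18 − 23.9233)²/23.9233 = 1.4666
χ² = 2.7636 + 3.2434 + 6.7968 + 7.9769 + 1.2496 + 1.4666 = 23.497

23.497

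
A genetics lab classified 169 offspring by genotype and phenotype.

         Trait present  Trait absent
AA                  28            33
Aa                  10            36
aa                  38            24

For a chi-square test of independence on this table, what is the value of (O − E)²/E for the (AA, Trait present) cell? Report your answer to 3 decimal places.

0.012

Row total (AA) = 61; column total (Trait present) = 76; N = 169.
Expected count E = 61 × 76 / 169 = 27.4320.
Contribution = (O − E)²/E = (28 − 27.4320)² / 27.4320 = 0.012.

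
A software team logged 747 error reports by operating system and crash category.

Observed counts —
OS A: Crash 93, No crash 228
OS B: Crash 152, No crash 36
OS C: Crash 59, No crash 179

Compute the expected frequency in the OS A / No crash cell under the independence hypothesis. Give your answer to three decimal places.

190.365

Row total (OS A) = 321; column total (No crash) = 443; grand total N = 747.
Expected count = (row total × column total) / N = 321 × 443 / 747 = 190.365.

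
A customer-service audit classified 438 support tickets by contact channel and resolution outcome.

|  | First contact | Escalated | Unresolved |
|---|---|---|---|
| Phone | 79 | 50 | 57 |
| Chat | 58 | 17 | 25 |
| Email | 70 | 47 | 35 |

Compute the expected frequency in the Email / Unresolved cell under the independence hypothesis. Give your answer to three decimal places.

40.603

Row total (Email) = 152; column total (Unresolved) = 117; grand total N = 438.
Expected count = (row total × column total) / N = 152 × 117 / 438 = 40.603.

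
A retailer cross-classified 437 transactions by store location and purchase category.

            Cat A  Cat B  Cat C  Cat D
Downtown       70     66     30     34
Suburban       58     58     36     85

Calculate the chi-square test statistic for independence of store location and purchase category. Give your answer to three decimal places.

Row totals: 200, 237. Column totals: 128, 124, 66, 119. Grand total N = 437.
Expected counts (row total × column total / N):
  Downtown, Cat A: 200×128/437 = 58.58124
  Downtown, Cat B: 200×124/437 = 56.75057
  Downtown, Cat C: 200×66/437 = 30.20595
  Downtown, Cat D: 200×119/437 = 54.46224
  Suburban, Cat A: 237×128/437 = 69.41876
  Suburban, Cat B: 237×124/437 = 67.24943
  Suburban, Cat C: 237×66/437 = 35.79405
  Suburban, Cat D: 237×119/437 = 64.53776
Contributions (O − E)²/E:
  (70 − 58.58124)²/58.58124 = 2.2258
  (66 − 56.75057)²/56.75057 = 1.5075
  (30 − 30.20595)²/30.20595 = 0.0014
  (34 − 54.46224)²/54.46224 = 7.6880
  (58 − 69.41876)²/69.41876 = 1.8783
  (58 − 67.24943)²/67.24943 = 1.2722
  (36 − 35.79405)²/35.79405 = 0.0012
  (85 − 64.53776)²/64.53776 = 6.4877
χ² = 2.2258 + 1.5075 + 0.0014 + 7.6880 + 1.8783 + 1.2722 + 0.0012 + 6.4877 = 21.062

21.062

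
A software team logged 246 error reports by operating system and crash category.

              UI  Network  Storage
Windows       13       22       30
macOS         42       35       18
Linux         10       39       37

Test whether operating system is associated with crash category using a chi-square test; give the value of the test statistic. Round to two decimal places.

31.97

Row totals: 65, 95, 86. Column totals: 65, 96, 85. Grand total N = 246.
Expected counts (row total × column total / N):
  Windows, UI: 65×65/246 = 17.175
  Windows, Network: 65×96/246 = 25.366
  Windows, Storage: 65×85/246 = 22.459
  macOS, UI: 95×65/246 = 25.102
  macOS, Network: 95×96/246 = 37.073
  macOS, Storage: 95×85/246 = 32.825
  Linux, UI: 86×65/246 = 22.724
  Linux, Network: 86×96/246 = 33.561
  Linux, Storage: 86×85/246 = 29.715
Contributions (O − E)²/E:
  (13 − 17.175)²/17.175 = 1.0149
  (22 − 25.366)²/25.366 = 0.4467
  (30 − 22.459)²/22.459 = 2.5320
  (42 − 25.102)²/25.102 = 11.3753
  (35 − 37.073)²/37.073 = 0.1159
  (18 − 32.825)²/32.825 = 6.6955
  (10 − 22.724)²/22.724 = 7.1246
  (39 − 33.561)²/33.561 = 0.8815
  (37 − 29.715)²/29.715 = 1.7860
χ² = 1.0149 + 0.4467 + 2.5320 + 11.3753 + 0.1159 + 6.6955 + 7.1246 + 0.8815 + 1.7860 = 31.97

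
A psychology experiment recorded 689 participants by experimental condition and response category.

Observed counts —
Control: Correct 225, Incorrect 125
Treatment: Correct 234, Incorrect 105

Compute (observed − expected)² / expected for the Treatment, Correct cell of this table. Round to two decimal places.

0.30

Row total (Treatment) = 339; column total (Correct) = 459; N = 689.
Expected count E = 339 × 459 / 689 = 225.836.
Contribution = (O − E)²/E = (234 − 225.836)² / 225.836 = 0.30.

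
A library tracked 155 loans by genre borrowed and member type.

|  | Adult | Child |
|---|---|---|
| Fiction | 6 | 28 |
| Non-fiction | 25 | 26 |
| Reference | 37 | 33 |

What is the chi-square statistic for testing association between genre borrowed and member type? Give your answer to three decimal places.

Row totals: 34, 51, 70. Column totals: 68, 87. Grand total N = 155.
Expected counts (row total × column total / N):
  Fiction, Adult: 34×68/155 = 14.9161
  Fiction, Child: 34×87/155 = 19.0839
  Non-fiction, Adult: 51×68/155 = 22.3742
  Non-fiction, Child: 51×87/155 = 28.6258
  Reference, Adult: 70×68/155 = 30.7097
  Reference, Child: 70×87/155 = 39.2903
Contributions (O − E)²/E:
  (6 − 14.9161)²/14.9161 = 5.3296
  (28 − 19.0839)²/19.0839 = 4.1656
  (25 − 22.3742)²/22.3742 = 0.3082
  (26 − 28.6258)²/28.6258 = 0.2409
  (37 − 30.7097)²/30.7097 = 1.2884
  (33 − 39.2903)²/39.2903 = 1.0071
χ² = 5.3296 + 4.1656 + 0.3082 + 0.2409 + 1.2884 + 1.0071 = 12.340

12.340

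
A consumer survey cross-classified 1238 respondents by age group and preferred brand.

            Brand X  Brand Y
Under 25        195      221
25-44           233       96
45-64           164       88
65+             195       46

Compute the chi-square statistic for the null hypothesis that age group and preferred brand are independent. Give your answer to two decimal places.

Row totals: 416, 329, 252, 241. Column totals: 787, 451. Grand total N = 1238.
Expected counts (row total × column total / N):
  Under 25, Brand X: 416×787/1238 = 264.452
  Under 25, Brand Y: 416×451/1238 = 151.548
  25-44, Brand X: 329×787/1238 = 209.146
  25-44, Brand Y: 329×451/1238 = 119.854
  45-64, Brand X: 252×787/1238 = 160.197
  45-64, Brand Y: 252×451/1238 = 91.803
  65+, Brand X: 241×787/1238 = 153.204
  65+, Brand Y: 241×451/1238 = 87.796
Contributions (O − E)²/E:
  (195 − 264.452)²/264.452 = 18.2399
  (221 − 151.548)²/151.548 = 31.8287
  (233 − 209.146)²/209.146 = 2.7207
  (96 − 119.854)²/119.854 = 4.7476
  (164 − 160.197)²/160.197 = 0.0903
  (88 − 91.803)²/91.803 = 0.1575
  (195 − 153.204)²/153.204 = 11.4025
  (46 − 87.796)²/87.796 = 19.8973
χ² = 18.2399 + 31.8287 + 2.7207 + 4.7476 + 0.0903 + 0.1575 + 11.4025 + 19.8973 = 89.08

89.08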